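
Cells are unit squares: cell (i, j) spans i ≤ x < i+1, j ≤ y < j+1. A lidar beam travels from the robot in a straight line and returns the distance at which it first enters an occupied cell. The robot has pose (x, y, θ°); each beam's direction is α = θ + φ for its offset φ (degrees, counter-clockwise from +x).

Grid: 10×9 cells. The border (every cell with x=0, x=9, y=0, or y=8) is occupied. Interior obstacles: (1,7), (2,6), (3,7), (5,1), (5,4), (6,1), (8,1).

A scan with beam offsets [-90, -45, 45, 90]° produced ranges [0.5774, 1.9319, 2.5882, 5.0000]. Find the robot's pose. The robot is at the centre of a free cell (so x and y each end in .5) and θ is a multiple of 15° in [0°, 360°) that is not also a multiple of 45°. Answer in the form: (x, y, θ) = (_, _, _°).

Candidates: 49 free-cell centres × 16 headings = 784 poses. Raycast each; keep the one whose scan matches to 4 dp.
  (5.5, 7.5, 105°): beam 1 = 1.9319 ≠ 0.5774 ✗
  (8.5, 7.5, 75°): beam 1 = 0.5176 ≠ 0.5774 ✗
  (4.5, 2.5, 105°): beam 1 = 4.6587 ≠ 0.5774 ✗
  (4.5, 4.5, 30°): beam 1 = 2.8868 ≠ 0.5774 ✗
  …
  (6.5, 7.5, 210°): r_1=0.5774, r_2=1.9319, r_3=2.5882, r_4=5.0000 — all match ✓
Unique over the lattice → pose = (6.5, 7.5, 210°).

(x, y, θ) = (6.5, 7.5, 210°)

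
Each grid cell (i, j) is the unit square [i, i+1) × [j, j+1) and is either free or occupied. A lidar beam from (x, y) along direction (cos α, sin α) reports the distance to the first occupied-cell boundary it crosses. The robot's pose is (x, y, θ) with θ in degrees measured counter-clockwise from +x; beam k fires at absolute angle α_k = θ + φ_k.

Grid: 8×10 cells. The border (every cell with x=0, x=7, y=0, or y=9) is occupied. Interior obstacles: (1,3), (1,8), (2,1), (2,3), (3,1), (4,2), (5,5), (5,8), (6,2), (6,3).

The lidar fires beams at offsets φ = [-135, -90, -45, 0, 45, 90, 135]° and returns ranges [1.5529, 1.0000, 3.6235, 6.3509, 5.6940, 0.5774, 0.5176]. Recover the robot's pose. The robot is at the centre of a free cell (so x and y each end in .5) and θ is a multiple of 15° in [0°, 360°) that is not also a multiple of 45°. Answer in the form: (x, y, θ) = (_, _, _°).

(x, y, θ) = (3.5, 3.5, 60°)

The pose lattice has 38·16 = 608 candidates. Test each by forward raycasting.
  (6.5, 6.5, 240°): beam 1 = 1.9319 ≠ 1.5529 ✗
  (2.5, 5.5, 105°): beam 1 = 4.0415 ≠ 1.5529 ✗
  (2.5, 4.5, 15°): beam 1 = 0.5774 ≠ 1.5529 ✗
  …
  (3.5, 3.5, 60°): r_1=1.5529, r_2=1.0000, r_3=3.6235, r_4=6.3509, r_5=5.6940, r_6=0.5774, r_7=0.5176 — all match ✓
Unique over the lattice → pose = (3.5, 3.5, 60°).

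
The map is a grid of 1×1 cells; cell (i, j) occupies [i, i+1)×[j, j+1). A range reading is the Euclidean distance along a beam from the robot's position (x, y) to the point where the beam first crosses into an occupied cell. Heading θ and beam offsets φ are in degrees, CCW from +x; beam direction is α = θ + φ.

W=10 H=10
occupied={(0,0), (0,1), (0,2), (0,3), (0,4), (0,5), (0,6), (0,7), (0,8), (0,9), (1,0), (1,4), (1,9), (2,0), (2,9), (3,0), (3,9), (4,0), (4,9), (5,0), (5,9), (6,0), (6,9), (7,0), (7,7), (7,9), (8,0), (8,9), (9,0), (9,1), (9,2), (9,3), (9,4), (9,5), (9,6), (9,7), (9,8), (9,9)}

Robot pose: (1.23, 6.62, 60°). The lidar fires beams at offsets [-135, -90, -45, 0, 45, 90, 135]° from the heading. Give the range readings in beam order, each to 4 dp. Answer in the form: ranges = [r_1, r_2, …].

beam 1: φ=-135°, α=285°
  cosα=0.2588 sinα=-0.9659 | (1,6) | tMaxX 2.9751 tMaxY 0.6419 | tΔX 3.8637 tΔY 1.0353
    t=0.6419 [y] (1,5)
    t=1.6771 [y] (1,4) — stop
  → r_1 = 1.6771
beam 2: φ=-90°, α=330°
  cosα=0.8660 sinα=-0.5000 | (1,6) | tMaxX 0.8891 tMaxY 1.2400 | tΔX 1.1547 tΔY 2.0000
    t=0.8891 [x] (2,6)
    t=1.2400 [y] (2,5)
    t=2.0438 [x] (3,5)
    t=3.1985 [x] (4,5)
    t=3.2400 [y] (4,4)
    t=4.3532 [x] (5,4)
    t=5.2400 [y] (5,3)
    t=5.5079 [x] (6,3)
    t=6.6626 [x] (7,3)
    t=7.2400 [y] (7,2)
    t=7.8173 [x] (8,2)
    t=8.9720 [x] (9,2) — stop
  → r_2 = 8.9720
beam 3: φ=-45°, α=15°
  cosα=0.9659 sinα=0.2588 | (1,6) | tMaxX 0.7972 tMaxY 1.4682 | tΔX 1.0353 tΔY 3.8637
    t=0.7972 [x] (2,6)
    t=1.4682 [y] (2,7)
    t=1.8324 [x] (3,7)
    t=2.8677 [x] (4,7)
    t=3.9030 [x] (5,7)
    t=4.9383 [x] (6,7)
    t=5.3319 [y] (6,8)
    t=5.9735 [x] (7,8)
    t=7.0088 [x] (8,8)
    t=8.0441 [x] (9,8) — stop
  → r_3 = 8.0441
beam 4: φ=0°, α=60°
  cosα=0.5000 sinα=0.8660 | (1,6) | tMaxX 1.5400 tMaxY 0.4388 | tΔX 2.0000 tΔY 1.1547
    t=0.4388 [y] (1,7)
    t=1.5400 [x] (2,7)
    t=1.5935 [y] (2,8)
    t=2.7482 [y] (2,9) — stop
  → r_4 = 2.7482
beam 5: φ=45°, α=105°
  cosα=-0.2588 sinα=0.9659 | (1,6) | tMaxX 0.8887 tMaxY 0.3934 | tΔX 3.8637 tΔY 1.0353
    t=0.3934 [y] (1,7)
    t=0.8887 [x] (0,7) — stop
  → r_5 = 0.8887
beam 6: φ=90°, α=150°
  cosα=-0.8660 sinα=0.5000 | (1,6) | tMaxX 0.2656 tMaxY 0.7600 | tΔX 1.1547 tΔY 2.0000
    t=0.2656 [x] (0,6) — stop
  → r_6 = 0.2656
beam 7: φ=135°, α=195°
  cosα=-0.9659 sinα=-0.2588 | (1,6) | tMaxX 0.2381 tMaxY 2.3955 | tΔX 1.0353 tΔY 3.8637
    t=0.2381 [x] (0,6) — stop
  → r_7 = 0.2381

ranges = [1.6771, 8.9720, 8.0441, 2.7482, 0.8887, 0.2656, 0.2381]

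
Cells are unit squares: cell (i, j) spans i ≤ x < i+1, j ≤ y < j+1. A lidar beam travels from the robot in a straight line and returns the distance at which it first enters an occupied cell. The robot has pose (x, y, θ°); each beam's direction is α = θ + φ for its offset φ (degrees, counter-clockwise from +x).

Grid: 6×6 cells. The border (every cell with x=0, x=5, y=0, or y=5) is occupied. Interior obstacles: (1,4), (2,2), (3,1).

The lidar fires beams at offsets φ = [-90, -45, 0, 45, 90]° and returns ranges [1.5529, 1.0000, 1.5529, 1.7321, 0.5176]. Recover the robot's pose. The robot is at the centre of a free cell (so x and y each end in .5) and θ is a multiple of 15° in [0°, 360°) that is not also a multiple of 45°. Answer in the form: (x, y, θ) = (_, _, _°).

(x, y, θ) = (2.5, 3.5, 165°)

Candidates: 13 free-cell centres × 16 headings = 208 poses. Raycast each; keep the one whose scan matches to 4 dp.
  (3.5, 3.5, 15°): beam 2 = 1.7321 ≠ 1.0000 ✗
  (3.5, 3.5, 195°): beam 2 = 1.7321 ≠ 1.0000 ✗
  (4.5, 1.5, 120°): beam 1 = 0.5774 ≠ 1.5529 ✗
  …
  (2.5, 3.5, 165°): r_1=1.5529, r_2=1.0000, r_3=1.5529, r_4=1.7321, r_5=0.5176 — all match ✓
Unique over the lattice → pose = (2.5, 3.5, 165°).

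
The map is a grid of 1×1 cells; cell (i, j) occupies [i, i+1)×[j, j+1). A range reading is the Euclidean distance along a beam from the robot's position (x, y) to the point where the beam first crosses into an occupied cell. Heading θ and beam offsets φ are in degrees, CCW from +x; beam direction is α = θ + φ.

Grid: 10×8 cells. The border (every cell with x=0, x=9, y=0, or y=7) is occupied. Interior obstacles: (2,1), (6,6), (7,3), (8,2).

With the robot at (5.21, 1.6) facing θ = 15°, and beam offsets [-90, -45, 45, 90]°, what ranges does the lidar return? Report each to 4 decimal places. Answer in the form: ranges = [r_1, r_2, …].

ranges = [0.6212, 1.2000, 6.2354, 5.5905]

beam 1: φ=-90°, α=285°
  d=(0.2588,-0.9659)  start (5,1)  tX=3.0523 tY=0.6212  stride 1/|dx|=3.8637 1/|dy|=1.0353
    cross y-line → (5,0), t=0.6212 (wall)
  → r_1 = 0.6212
beam 2: φ=-45°, α=330°
  d=(0.8660,-0.5000)  start (5,1)  tX=0.9122 tY=1.2000  stride 1/|dx|=1.1547 1/|dy|=2.0000
    cross x-line → (6,1), t=0.9122
    cross y-line → (6,0), t=1.2000 (wall)
  → r_2 = 1.2000
beam 3: φ=45°, α=60°
  d=(0.5000,0.8660)  start (5,1)  tX=1.5800 tY=0.4619  stride 1/|dx|=2.0000 1/|dy|=1.1547
    cross y-line → (5,2), t=0.4619
    cross x-line → (6,2), t=1.5800
    cross y-line → (6,3), t=1.6166
    cross y-line → (6,4), t=2.7713
    cross x-line → (7,4), t=3.5800
    cross y-line → (7,5), t=3.9260
    cross y-line → (7,6), t=5.0807
    cross x-line → (8,6), t=5.5800
    cross y-line → (8,7), t=6.2354 (wall)
  → r_3 = 6.2354
beam 4: φ=90°, α=105°
  d=(-0.2588,0.9659)  start (5,1)  tX=0.8114 tY=0.4141  stride 1/|dx|=3.8637 1/|dy|=1.0353
    cross y-line → (5,2), t=0.4141
    cross x-line → (4,2), t=0.8114
    cross y-line → (4,3), t=1.4494
    cross y-line → (4,4), t=2.4847
    cross y-line → (4,5), t=3.5199
    cross y-line → (4,6), t=4.5552
    cross x-line → (3,6), t=4.6751
    cross y-line → (3,7), t=5.5905 (wall)
  → r_4 = 5.5905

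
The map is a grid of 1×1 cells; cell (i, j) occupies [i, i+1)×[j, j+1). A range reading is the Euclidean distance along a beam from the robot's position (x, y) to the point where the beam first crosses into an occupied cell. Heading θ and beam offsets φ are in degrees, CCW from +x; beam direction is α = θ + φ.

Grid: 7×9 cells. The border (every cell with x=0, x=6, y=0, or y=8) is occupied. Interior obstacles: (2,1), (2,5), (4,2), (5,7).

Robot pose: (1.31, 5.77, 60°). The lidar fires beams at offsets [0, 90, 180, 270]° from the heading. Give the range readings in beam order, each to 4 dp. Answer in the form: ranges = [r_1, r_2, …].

ranges = [2.5750, 0.3580, 0.6200, 0.7967]

beam 1: φ=0°, α=60°
  d=(0.5000,0.8660)  start (1,5)  tX=1.3800 tY=0.2656  stride 1/|dx|=2.0000 1/|dy|=1.1547
    cross y-line → (1,6), t=0.2656
    cross x-line → (2,6), t=1.3800
    cross y-line → (2,7), t=1.4203
    cross y-line → (2,8), t=2.5750 (wall)
  → r_1 = 2.5750
beam 2: φ=90°, α=150°
  d=(-0.8660,0.5000)  start (1,5)  tX=0.3580 tY=0.4600  stride 1/|dx|=1.1547 1/|dy|=2.0000
    cross x-line → (0,5), t=0.3580 (wall)
  → r_2 = 0.3580
beam 3: φ=180°, α=240°
  d=(-0.5000,-0.8660)  start (1,5)  tX=0.6200 tY=0.8891  stride 1/|dx|=2.0000 1/|dy|=1.1547
    cross x-line → (0,5), t=0.6200 (wall)
  → r_3 = 0.6200
beam 4: φ=270°, α=330°
  d=(0.8660,-0.5000)  start (1,5)  tX=0.7967 tY=1.5400  stride 1/|dx|=1.1547 1/|dy|=2.0000
    cross x-line → (2,5), t=0.7967 (wall)
  → r_4 = 0.7967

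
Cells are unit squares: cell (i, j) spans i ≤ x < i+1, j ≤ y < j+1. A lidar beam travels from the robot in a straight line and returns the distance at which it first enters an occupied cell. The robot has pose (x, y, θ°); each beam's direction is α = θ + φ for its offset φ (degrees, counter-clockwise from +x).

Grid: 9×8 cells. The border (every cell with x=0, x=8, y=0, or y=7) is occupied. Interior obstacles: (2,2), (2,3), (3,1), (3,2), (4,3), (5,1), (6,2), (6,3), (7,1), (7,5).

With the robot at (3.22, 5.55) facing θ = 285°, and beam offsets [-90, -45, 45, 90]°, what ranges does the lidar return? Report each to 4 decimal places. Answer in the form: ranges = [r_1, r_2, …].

beam 1: φ=-90°, α=195°
  dir = (cos 195°, sin 195°) = (-0.9659, -0.2588); from cell (3,5)
  next x-line at t=0.2278, next y-line at t=2.1250; Δt_x=1.0353, Δt_y=3.8637
    x: enter (2,5) at t=0.2278
    x: enter (1,5) at t=1.2630
    y: enter (1,4) at t=2.1250
    x: enter (0,4) at t=2.2983 ← occupied
  → r_1 = 2.2983
beam 2: φ=-45°, α=240°
  dir = (cos 240°, sin 240°) = (-0.5000, -0.8660); from cell (3,5)
  next x-line at t=0.4400, next y-line at t=0.6351; Δt_x=2.0000, Δt_y=1.1547
    x: enter (2,5) at t=0.4400
    y: enter (2,4) at t=0.6351
    y: enter (2,3) at t=1.7898 ← occupied
  → r_2 = 1.7898
beam 3: φ=45°, α=330°
  dir = (cos 330°, sin 330°) = (0.8660, -0.5000); from cell (3,5)
  next x-line at t=0.9007, next y-line at t=1.1000; Δt_x=1.1547, Δt_y=2.0000
    x: enter (4,5) at t=0.9007
    y: enter (4,4) at t=1.1000
    x: enter (5,4) at t=2.0554
    y: enter (5,3) at t=3.1000
    x: enter (6,3) at t=3.2101 ← occupied
  → r_3 = 3.2101
beam 4: φ=90°, α=15°
  dir = (cos 15°, sin 15°) = (0.9659, 0.2588); from cell (3,5)
  next x-line at t=0.8075, next y-line at t=1.7387; Δt_x=1.0353, Δt_y=3.8637
    x: enter (4,5) at t=0.8075
    y: enter (4,6) at t=1.7387
    x: enter (5,6) at t=1.8428
    x: enter (6,6) at t=2.8781
    x: enter (7,6) at t=3.9133
    x: enter (8,6) at t=4.9486 ← occupied
  → r_4 = 4.9486

ranges = [2.2983, 1.7898, 3.2101, 4.9486]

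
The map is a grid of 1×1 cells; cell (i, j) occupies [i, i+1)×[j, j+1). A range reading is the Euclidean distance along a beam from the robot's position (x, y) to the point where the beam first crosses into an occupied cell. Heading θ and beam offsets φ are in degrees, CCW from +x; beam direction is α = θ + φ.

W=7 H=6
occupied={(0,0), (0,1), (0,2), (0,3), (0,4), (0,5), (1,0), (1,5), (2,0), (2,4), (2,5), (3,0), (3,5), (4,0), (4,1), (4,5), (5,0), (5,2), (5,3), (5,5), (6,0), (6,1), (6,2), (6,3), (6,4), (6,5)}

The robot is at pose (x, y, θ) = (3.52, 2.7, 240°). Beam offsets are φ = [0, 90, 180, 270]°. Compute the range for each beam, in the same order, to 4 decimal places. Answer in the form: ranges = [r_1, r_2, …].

ranges = [1.9630, 1.4000, 2.6558, 2.9098]

beam 1: φ=0°, α=240°
  cosα=-0.5000 sinα=-0.8660 | (3,2) | tMaxX 1.0400 tMaxY 0.8083 | tΔX 2.0000 tΔY 1.1547
    t=0.8083 [y] (3,1)
    t=1.0400 [x] (2,1)
    t=1.9630 [y] (2,0) — stop
  → r_1 = 1.9630
beam 2: φ=90°, α=330°
  cosα=0.8660 sinα=-0.5000 | (3,2) | tMaxX 0.5543 tMaxY 1.4000 | tΔX 1.1547 tΔY 2.0000
    t=0.5543 [x] (4,2)
    t=1.4000 [y] (4,1) — stop
  → r_2 = 1.4000
beam 3: φ=180°, α=60°
  cosα=0.5000 sinα=0.8660 | (3,2) | tMaxX 0.9600 tMaxY 0.3464 | tΔX 2.0000 tΔY 1.1547
    t=0.3464 [y] (3,3)
    t=0.9600 [x] (4,3)
    t=1.5011 [y] (4,4)
    t=2.6558 [y] (4,5) — stop
  → r_3 = 2.6558
beam 4: φ=270°, α=150°
  cosα=-0.8660 sinα=0.5000 | (3,2) | tMaxX 0.6004 tMaxY 0.6000 | tΔX 1.1547 tΔY 2.0000
    t=0.6000 [y] (3,3)
    t=0.6004 [x] (2,3)
    t=1.7551 [x] (1,3)
    t=2.6000 [y] (1,4)
    t=2.9098 [x] (0,4) — stop
  → r_4 = 2.9098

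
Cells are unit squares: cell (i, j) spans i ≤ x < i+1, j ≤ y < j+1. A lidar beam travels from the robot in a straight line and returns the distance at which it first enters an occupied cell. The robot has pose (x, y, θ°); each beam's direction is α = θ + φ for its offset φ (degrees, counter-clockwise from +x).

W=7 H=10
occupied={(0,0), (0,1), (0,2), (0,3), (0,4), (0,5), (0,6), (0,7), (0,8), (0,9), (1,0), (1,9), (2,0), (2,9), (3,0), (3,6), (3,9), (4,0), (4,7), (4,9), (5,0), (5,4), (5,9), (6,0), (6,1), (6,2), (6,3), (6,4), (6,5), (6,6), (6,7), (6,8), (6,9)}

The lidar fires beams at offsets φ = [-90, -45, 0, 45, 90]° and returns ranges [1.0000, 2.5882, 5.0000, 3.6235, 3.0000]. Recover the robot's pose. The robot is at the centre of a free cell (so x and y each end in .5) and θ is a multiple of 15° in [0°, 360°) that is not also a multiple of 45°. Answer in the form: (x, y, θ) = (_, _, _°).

(x, y, θ) = (1.5, 3.5, 330°)

Enumerate (i+0.5, j+0.5, θ) over the 37 free cells and 16 admissible headings. For each, cast all 5 beams and compare to the given ranges.
  (5.5, 6.5, 120°): beam 1 = 0.5774 ≠ 1.0000 ✗
  (3.5, 1.5, 210°): beam 1 = 5.0000 ≠ 1.0000 ✗
  (5.5, 8.5, 240°): beam 2 = 4.6587 ≠ 2.5882 ✗
  (4.5, 8.5, 150°): beam 1 = 0.5774 ≠ 1.0000 ✗
  (1.5, 8.5, 345°): beam 1 = 1.9319 ≠ 1.0000 ✗
  …
  (1.5, 3.5, 330°): r_1=1.0000, r_2=2.5882, r_3=5.0000, r_4=3.6235, r_5=3.0000 — all match ✓
No second candidate reproduces the full scan.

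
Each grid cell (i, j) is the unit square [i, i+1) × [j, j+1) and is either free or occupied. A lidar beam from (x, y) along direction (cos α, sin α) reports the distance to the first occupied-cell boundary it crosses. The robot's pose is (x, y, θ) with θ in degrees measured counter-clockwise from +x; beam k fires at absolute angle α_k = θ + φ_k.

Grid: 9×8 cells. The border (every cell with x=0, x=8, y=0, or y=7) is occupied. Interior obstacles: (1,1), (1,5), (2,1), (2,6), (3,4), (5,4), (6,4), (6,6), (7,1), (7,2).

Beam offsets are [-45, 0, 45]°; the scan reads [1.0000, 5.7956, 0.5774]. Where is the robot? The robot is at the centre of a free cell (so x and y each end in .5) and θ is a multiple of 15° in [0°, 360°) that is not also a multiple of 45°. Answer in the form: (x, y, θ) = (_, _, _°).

Candidates: 32 free-cell centres × 16 headings = 512 poses. Raycast each; keep the one whose scan matches to 4 dp.
  (6.5, 2.5, 285°): beam 1 = 1.7321 ≠ 1.0000 ✗
  (5.5, 3.5, 300°): beam 1 = 2.5882 ≠ 1.0000 ✗
  (4.5, 6.5, 60°): beam 1 = 1.5529 ≠ 1.0000 ✗
  …
  (7.5, 3.5, 195°): r_1=1.0000, r_2=5.7956, r_3=0.5774 — all match ✓
No second candidate reproduces the full scan.

(x, y, θ) = (7.5, 3.5, 195°)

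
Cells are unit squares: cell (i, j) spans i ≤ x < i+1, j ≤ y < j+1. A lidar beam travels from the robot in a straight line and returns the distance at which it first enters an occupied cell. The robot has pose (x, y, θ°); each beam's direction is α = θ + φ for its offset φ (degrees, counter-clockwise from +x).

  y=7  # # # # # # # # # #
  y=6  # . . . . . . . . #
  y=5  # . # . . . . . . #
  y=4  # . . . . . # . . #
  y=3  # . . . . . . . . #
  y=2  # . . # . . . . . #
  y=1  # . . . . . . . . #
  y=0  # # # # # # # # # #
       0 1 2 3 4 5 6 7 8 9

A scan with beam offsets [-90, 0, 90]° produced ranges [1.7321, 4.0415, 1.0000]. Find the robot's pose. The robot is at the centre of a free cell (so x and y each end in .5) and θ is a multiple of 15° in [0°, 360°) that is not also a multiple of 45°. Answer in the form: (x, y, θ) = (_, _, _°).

(x, y, θ) = (4.5, 3.5, 120°)

Candidates: 45 free-cell centres × 16 headings = 720 poses. Raycast each; keep the one whose scan matches to 4 dp.
  (7.5, 1.5, 75°): beam 1 = 1.5529 ≠ 1.7321 ✗
  (6.5, 5.5, 165°): beam 1 = 1.5529 ≠ 1.7321 ✗
  (2.5, 6.5, 330°): beam 1 = 0.5774 ≠ 1.7321 ✗
  (5.5, 2.5, 210°): beam 1 = 5.1962 ≠ 1.7321 ✗
  (7.5, 2.5, 60°): beam 2 = 3.0000 ≠ 4.0415 ✗
  …
  (4.5, 3.5, 120°): r_1=1.7321, r_2=4.0415, r_3=1.0000 — all match ✓
Unique over the lattice → pose = (4.5, 3.5, 120°).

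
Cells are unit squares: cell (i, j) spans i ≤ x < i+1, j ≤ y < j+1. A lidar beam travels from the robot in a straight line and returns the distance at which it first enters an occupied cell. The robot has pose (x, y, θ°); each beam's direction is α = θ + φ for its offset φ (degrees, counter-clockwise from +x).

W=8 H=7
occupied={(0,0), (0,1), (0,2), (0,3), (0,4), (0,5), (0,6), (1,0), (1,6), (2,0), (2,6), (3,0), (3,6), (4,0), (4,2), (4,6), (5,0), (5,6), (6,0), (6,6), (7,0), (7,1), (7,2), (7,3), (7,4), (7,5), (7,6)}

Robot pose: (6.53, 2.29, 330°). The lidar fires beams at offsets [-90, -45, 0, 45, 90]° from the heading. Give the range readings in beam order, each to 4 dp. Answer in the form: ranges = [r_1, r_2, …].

ranges = [1.4896, 1.3355, 0.5427, 0.4866, 0.9400]

beam 1: φ=-90°, α=240°
  d=(-0.5000,-0.8660)  start (6,2)  tX=1.0600 tY=0.3349  stride 1/|dx|=2.0000 1/|dy|=1.1547
    cross y-line → (6,1), t=0.3349
    cross x-line → (5,1), t=1.0600
    cross y-line → (5,0), t=1.4896 (wall)
  → r_1 = 1.4896
beam 2: φ=-45°, α=285°
  d=(0.2588,-0.9659)  start (6,2)  tX=1.8159 tY=0.3002  stride 1/|dx|=3.8637 1/|dy|=1.0353
    cross y-line → (6,1), t=0.3002
    cross y-line → (6,0), t=1.3355 (wall)
  → r_2 = 1.3355
beam 3: φ=0°, α=330°
  d=(0.8660,-0.5000)  start (6,2)  tX=0.5427 tY=0.5800  stride 1/|dx|=1.1547 1/|dy|=2.0000
    cross x-line → (7,2), t=0.5427 (wall)
  → r_3 = 0.5427
beam 4: φ=45°, α=15°
  d=(0.9659,0.2588)  start (6,2)  tX=0.4866 tY=2.7432  stride 1/|dx|=1.0353 1/|dy|=3.8637
    cross x-line → (7,2), t=0.4866 (wall)
  → r_4 = 0.4866
beam 5: φ=90°, α=60°
  d=(0.5000,0.8660)  start (6,2)  tX=0.9400 tY=0.8198  stride 1/|dx|=2.0000 1/|dy|=1.1547
    cross y-line → (6,3), t=0.8198
    cross x-line → (7,3), t=0.9400 (wall)
  → r_5 = 0.9400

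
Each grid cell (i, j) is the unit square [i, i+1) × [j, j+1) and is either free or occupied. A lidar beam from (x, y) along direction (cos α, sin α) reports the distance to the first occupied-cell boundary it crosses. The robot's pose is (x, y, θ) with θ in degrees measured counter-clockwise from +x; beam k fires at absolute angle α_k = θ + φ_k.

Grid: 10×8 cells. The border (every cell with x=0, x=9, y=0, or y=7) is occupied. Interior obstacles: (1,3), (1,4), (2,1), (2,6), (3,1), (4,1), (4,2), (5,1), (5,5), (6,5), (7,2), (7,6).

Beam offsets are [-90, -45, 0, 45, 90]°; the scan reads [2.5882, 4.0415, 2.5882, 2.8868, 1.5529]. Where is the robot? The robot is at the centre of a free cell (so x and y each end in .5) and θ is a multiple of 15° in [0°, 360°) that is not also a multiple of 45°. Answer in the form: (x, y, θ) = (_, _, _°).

(x, y, θ) = (4.5, 4.5, 195°)

The pose lattice has 36·16 = 576 candidates. Test each by forward raycasting.
  (8.5, 6.5, 195°): beam 1 = 0.5176 ≠ 2.5882 ✗
  (5.5, 2.5, 105°): beam 1 = 1.5529 ≠ 2.5882 ✗
  (4.5, 3.5, 165°): beam 1 = 1.9319 ≠ 2.5882 ✗
  (3.5, 3.5, 285°): beam 1 = 1.5529 ≠ 2.5882 ✗
  …
  (4.5, 4.5, 195°): r_1=2.5882, r_2=4.0415, r_3=2.5882, r_4=2.8868, r_5=1.5529 — all match ✓
No second candidate reproduces the full scan.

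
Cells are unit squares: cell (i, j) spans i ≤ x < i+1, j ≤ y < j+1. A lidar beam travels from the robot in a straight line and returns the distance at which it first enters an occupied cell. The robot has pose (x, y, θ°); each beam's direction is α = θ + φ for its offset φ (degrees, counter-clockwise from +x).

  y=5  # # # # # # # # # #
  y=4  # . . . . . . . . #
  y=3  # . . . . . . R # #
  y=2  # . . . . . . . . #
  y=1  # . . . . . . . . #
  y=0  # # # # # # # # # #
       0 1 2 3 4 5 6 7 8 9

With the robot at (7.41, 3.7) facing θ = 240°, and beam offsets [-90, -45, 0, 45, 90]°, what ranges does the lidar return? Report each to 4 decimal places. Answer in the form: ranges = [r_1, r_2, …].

beam 1: φ=-90°, α=150°
  direction (-0.8660, 0.5000); cell (7,3); t to first gridline: x 0.4734, y 0.6000 (then +1.1547 / +2.0000)
    (6,3) via x @ 0.4734
    (6,4) via y @ 0.6000
    (5,4) via x @ 1.6281
    (5,5) via y @ 2.6000  # hit
  → r_1 = 2.6000
beam 2: φ=-45°, α=195°
  direction (-0.9659, -0.2588); cell (7,3); t to first gridline: x 0.4245, y 2.7046 (then +1.0353 / +3.8637)
    (6,3) via x @ 0.4245
    (5,3) via x @ 1.4597
    (4,3) via x @ 2.4950
    (4,2) via y @ 2.7046
    (3,2) via x @ 3.5303
    (2,2) via x @ 4.5656
    (1,2) via x @ 5.6008
    (1,1) via y @ 6.5683
    (0,1) via x @ 6.6361  # hit
  → r_2 = 6.6361
beam 3: φ=0°, α=240°
  direction (-0.5000, -0.8660); cell (7,3); t to first gridline: x 0.8200, y 0.8083 (then +2.0000 / +1.1547)
    (7,2) via y @ 0.8083
    (6,2) via x @ 0.8200
    (6,1) via y @ 1.9630
    (5,1) via x @ 2.8200
    (5,0) via y @ 3.1177  # hit
  → r_3 = 3.1177
beam 4: φ=45°, α=285°
  direction (0.2588, -0.9659); cell (7,3); t to first gridline: x 2.2796, y 0.7247 (then +3.8637 / +1.0353)
    (7,2) via y @ 0.7247
    (7,1) via y @ 1.7600
    (8,1) via x @ 2.2796
    (8,0) via y @ 2.7952  # hit
  → r_4 = 2.7952
beam 5: φ=90°, α=330°
  direction (0.8660, -0.5000); cell (7,3); t to first gridline: x 0.6813, y 1.4000 (then +1.1547 / +2.0000)
    (8,3) via x @ 0.6813  # hit
  → r_5 = 0.6813

ranges = [2.6000, 6.6361, 3.1177, 2.7952, 0.6813]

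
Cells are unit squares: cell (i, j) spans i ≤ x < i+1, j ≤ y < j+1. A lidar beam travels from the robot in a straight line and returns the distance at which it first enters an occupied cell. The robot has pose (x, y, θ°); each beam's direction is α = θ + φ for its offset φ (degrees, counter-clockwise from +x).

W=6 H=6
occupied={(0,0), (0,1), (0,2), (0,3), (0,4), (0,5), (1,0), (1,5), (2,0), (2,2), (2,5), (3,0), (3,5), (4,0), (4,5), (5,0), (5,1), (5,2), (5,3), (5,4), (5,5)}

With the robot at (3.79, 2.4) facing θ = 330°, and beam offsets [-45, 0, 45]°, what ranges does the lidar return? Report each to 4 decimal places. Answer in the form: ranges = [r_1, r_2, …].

ranges = [1.4494, 1.3972, 1.2527]

beam 1: φ=-45°, α=285°
  dir = (cos 285°, sin 285°) = (0.2588, -0.9659); from cell (3,2)
  next x-line at t=0.8114, next y-line at t=0.4141; Δt_x=3.8637, Δt_y=1.0353
    y: enter (3,1) at t=0.4141
    x: enter (4,1) at t=0.8114
    y: enter (4,0) at t=1.4494 ← occupied
  → r_1 = 1.4494
beam 2: φ=0°, α=330°
  dir = (cos 330°, sin 330°) = (0.8660, -0.5000); from cell (3,2)
  next x-line at t=0.2425, next y-line at t=0.8000; Δt_x=1.1547, Δt_y=2.0000
    x: enter (4,2) at t=0.2425
    y: enter (4,1) at t=0.8000
    x: enter (5,1) at t=1.3972 ← occupied
  → r_2 = 1.3972
beam 3: φ=45°, α=15°
  dir = (cos 15°, sin 15°) = (0.9659, 0.2588); from cell (3,2)
  next x-line at t=0.2174, next y-line at t=2.3182; Δt_x=1.0353, Δt_y=3.8637
    x: enter (4,2) at t=0.2174
    x: enter (5,2) at t=1.2527 ← occupied
  → r_3 = 1.2527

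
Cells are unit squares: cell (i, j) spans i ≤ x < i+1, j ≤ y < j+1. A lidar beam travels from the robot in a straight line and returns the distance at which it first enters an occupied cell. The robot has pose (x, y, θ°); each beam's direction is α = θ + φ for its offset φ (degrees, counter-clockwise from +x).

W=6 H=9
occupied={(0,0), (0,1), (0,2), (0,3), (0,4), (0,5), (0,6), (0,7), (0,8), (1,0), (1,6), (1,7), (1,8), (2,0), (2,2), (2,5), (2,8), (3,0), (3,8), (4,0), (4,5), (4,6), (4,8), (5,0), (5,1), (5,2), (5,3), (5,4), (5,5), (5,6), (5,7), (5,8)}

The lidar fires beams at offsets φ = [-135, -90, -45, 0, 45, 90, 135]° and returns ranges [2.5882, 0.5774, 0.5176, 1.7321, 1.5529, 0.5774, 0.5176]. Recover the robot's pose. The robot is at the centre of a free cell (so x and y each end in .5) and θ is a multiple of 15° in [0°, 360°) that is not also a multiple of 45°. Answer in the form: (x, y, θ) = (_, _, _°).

Enumerate (i+0.5, j+0.5, θ) over the 22 free cells and 16 admissible headings. For each, cast all 7 beams and compare to the given ranges.
  (2.5, 6.5, 240°): beam 1 = 1.5529 ≠ 2.5882 ✗
  (1.5, 1.5, 120°): beam 1 = 1.9319 ≠ 2.5882 ✗
  (3.5, 6.5, 195°): beam 1 = 1.7321 ≠ 2.5882 ✗
  (4.5, 3.5, 285°): beam 1 = 4.0415 ≠ 2.5882 ✗
  (2.5, 3.5, 345°): beam 1 = 1.7321 ≠ 2.5882 ✗
  …
  (2.5, 1.5, 150°): r_1=2.5882, r_2=0.5774, r_3=0.5176, r_4=1.7321, r_5=1.5529, r_6=0.5774, r_7=0.5176 — all match ✓
No second candidate reproduces the full scan.

(x, y, θ) = (2.5, 1.5, 150°)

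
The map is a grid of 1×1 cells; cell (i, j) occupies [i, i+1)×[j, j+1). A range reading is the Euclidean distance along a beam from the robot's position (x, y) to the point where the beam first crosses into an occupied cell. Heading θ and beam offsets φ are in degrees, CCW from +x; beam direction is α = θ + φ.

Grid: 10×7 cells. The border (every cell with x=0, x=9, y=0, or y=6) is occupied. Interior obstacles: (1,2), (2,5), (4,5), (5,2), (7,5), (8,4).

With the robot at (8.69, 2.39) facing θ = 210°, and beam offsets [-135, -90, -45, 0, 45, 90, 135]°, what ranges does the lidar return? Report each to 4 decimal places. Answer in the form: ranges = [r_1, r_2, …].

ranges = [1.1977, 3.0138, 7.9613, 2.7800, 1.4390, 0.6200, 0.3209]

beam 1: φ=-135°, α=75°
  d=(0.2588,0.9659)  start (8,2)  tX=1.1977 tY=0.6315  stride 1/|dx|=3.8637 1/|dy|=1.0353
    cross y-line → (8,3), t=0.6315
    cross x-line → (9,3), t=1.1977 (wall)
  → r_1 = 1.1977
beam 2: φ=-90°, α=120°
  d=(-0.5000,0.8660)  start (8,2)  tX=1.3800 tY=0.7044  stride 1/|dx|=2.0000 1/|dy|=1.1547
    cross y-line → (8,3), t=0.7044
    cross x-line → (7,3), t=1.3800
    cross y-line → (7,4), t=1.8591
    cross y-line → (7,5), t=3.0138 (wall)
  → r_2 = 3.0138
beam 3: φ=-45°, α=165°
  d=(-0.9659,0.2588)  start (8,2)  tX=0.7143 tY=2.3569  stride 1/|dx|=1.0353 1/|dy|=3.8637
    cross x-line → (7,2), t=0.7143
    cross x-line → (6,2), t=1.7496
    cross y-line → (6,3), t=2.3569
    cross x-line → (5,3), t=2.7849
    cross x-line → (4,3), t=3.8202
    cross x-line → (3,3), t=4.8554
    cross x-line → (2,3), t=5.8907
    cross y-line → (2,4), t=6.2206
    cross x-line → (1,4), t=6.9260
    cross x-line → (0,4), t=7.9613 (wall)
  → r_3 = 7.9613
beam 4: φ=0°, α=210°
  d=(-0.8660,-0.5000)  start (8,2)  tX=0.7967 tY=0.7800  stride 1/|dx|=1.1547 1/|dy|=2.0000
    cross y-line → (8,1), t=0.7800
    cross x-line → (7,1), t=0.7967
    cross x-line → (6,1), t=1.9514
    cross y-line → (6,0), t=2.7800 (wall)
  → r_4 = 2.7800
beam 5: φ=45°, α=255°
  d=(-0.2588,-0.9659)  start (8,2)  tX=2.6660 tY=0.4038  stride 1/|dx|=3.8637 1/|dy|=1.0353
    cross y-line → (8,1), t=0.4038
    cross y-line → (8,0), t=1.4390 (wall)
  → r_5 = 1.4390
beam 6: φ=90°, α=300°
  d=(0.5000,-0.8660)  start (8,2)  tX=0.6200 tY=0.4503  stride 1/|dx|=2.0000 1/|dy|=1.1547
    cross y-line → (8,1), t=0.4503
    cross x-line → (9,1), t=0.6200 (wall)
  → r_6 = 0.6200
beam 7: φ=135°, α=345°
  d=(0.9659,-0.2588)  start (8,2)  tX=0.3209 tY=1.5068  stride 1/|dx|=1.0353 1/|dy|=3.8637
    cross x-line → (9,2), t=0.3209 (wall)
  → r_7 = 0.3209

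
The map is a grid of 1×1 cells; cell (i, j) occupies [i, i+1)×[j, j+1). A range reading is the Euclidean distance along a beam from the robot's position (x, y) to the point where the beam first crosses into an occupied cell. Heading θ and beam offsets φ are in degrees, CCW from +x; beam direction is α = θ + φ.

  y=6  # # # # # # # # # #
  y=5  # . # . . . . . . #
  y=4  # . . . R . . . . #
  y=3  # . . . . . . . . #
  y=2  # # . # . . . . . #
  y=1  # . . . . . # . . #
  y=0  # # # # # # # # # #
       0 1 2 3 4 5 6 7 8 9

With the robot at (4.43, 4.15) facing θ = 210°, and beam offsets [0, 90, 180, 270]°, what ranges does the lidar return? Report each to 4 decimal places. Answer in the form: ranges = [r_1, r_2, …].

ranges = [2.8059, 3.1400, 3.7000, 2.1362]

beam 1: φ=0°, α=210°
  d=(-0.8660,-0.5000)  start (4,4)  tX=0.4965 tY=0.3000  stride 1/|dx|=1.1547 1/|dy|=2.0000
    cross y-line → (4,3), t=0.3000
    cross x-line → (3,3), t=0.4965
    cross x-line → (2,3), t=1.6512
    cross y-line → (2,2), t=2.3000
    cross x-line → (1,2), t=2.8059 (wall)
  → r_1 = 2.8059
beam 2: φ=90°, α=300°
  d=(0.5000,-0.8660)  start (4,4)  tX=1.1400 tY=0.1732  stride 1/|dx|=2.0000 1/|dy|=1.1547
    cross y-line → (4,3), t=0.1732
    cross x-line → (5,3), t=1.1400
    cross y-line → (5,2), t=1.3279
    cross y-line → (5,1), t=2.4826
    cross x-line → (6,1), t=3.1400 (wall)
  → r_2 = 3.1400
beam 3: φ=180°, α=30°
  d=(0.8660,0.5000)  start (4,4)  tX=0.6582 tY=1.7000  stride 1/|dx|=1.1547 1/|dy|=2.0000
    cross x-line → (5,4), t=0.6582
    cross y-line → (5,5), t=1.7000
    cross x-line → (6,5), t=1.8129
    cross x-line → (7,5), t=2.9676
    cross y-line → (7,6), t=3.7000 (wall)
  → r_3 = 3.7000
beam 4: φ=270°, α=120°
  d=(-0.5000,0.8660)  start (4,4)  tX=0.8600 tY=0.9815  stride 1/|dx|=2.0000 1/|dy|=1.1547
    cross x-line → (3,4), t=0.8600
    cross y-line → (3,5), t=0.9815
    cross y-line → (3,6), t=2.1362 (wall)
  → r_4 = 2.1362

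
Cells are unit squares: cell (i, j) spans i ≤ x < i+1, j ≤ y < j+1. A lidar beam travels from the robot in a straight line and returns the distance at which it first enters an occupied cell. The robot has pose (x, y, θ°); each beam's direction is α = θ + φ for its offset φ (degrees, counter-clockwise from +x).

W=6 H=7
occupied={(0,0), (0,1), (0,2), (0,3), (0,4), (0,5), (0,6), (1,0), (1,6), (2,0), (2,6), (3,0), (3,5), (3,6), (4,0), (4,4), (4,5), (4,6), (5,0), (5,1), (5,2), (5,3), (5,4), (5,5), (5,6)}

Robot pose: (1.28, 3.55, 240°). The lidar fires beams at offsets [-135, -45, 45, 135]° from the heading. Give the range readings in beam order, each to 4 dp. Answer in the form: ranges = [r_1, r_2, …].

ranges = [1.0818, 0.2899, 2.6400, 2.8160]

beam 1: φ=-135°, α=105°
  d=(-0.2588,0.9659)  start (1,3)  tX=1.0818 tY=0.4659  stride 1/|dx|=3.8637 1/|dy|=1.0353
    cross y-line → (1,4), t=0.4659
    cross x-line → (0,4), t=1.0818 (wall)
  → r_1 = 1.0818
beam 2: φ=-45°, α=195°
  d=(-0.9659,-0.2588)  start (1,3)  tX=0.2899 tY=2.1250  stride 1/|dx|=1.0353 1/|dy|=3.8637
    cross x-line → (0,3), t=0.2899 (wall)
  → r_2 = 0.2899
beam 3: φ=45°, α=285°
  d=(0.2588,-0.9659)  start (1,3)  tX=2.7819 tY=0.5694  stride 1/|dx|=3.8637 1/|dy|=1.0353
    cross y-line → (1,2), t=0.5694
    cross y-line → (1,1), t=1.6047
    cross y-line → (1,0), t=2.6400 (wall)
  → r_3 = 2.6400
beam 4: φ=135°, α=15°
  d=(0.9659,0.2588)  start (1,3)  tX=0.7454 tY=1.7387  stride 1/|dx|=1.0353 1/|dy|=3.8637
    cross x-line → (2,3), t=0.7454
    cross y-line → (2,4), t=1.7387
    cross x-line → (3,4), t=1.7807
    cross x-line → (4,4), t=2.8160 (wall)
  → r_4 = 2.8160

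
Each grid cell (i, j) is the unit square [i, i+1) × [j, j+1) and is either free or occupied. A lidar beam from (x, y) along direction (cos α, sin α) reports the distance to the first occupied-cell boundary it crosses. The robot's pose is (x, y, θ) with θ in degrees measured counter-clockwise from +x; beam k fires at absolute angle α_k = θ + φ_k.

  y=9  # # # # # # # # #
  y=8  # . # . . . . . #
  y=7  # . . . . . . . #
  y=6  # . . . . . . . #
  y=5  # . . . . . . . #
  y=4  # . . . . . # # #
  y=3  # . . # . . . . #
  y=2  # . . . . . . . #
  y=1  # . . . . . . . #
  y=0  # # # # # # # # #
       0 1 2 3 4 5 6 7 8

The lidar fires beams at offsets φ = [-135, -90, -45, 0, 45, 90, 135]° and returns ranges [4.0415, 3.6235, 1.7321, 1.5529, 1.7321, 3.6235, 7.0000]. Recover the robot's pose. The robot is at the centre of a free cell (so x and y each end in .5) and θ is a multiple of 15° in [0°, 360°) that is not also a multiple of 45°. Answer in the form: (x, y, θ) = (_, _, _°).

(x, y, θ) = (4.5, 7.5, 105°)

Enumerate (i+0.5, j+0.5, θ) over the 52 free cells and 16 admissible headings. For each, cast all 7 beams and compare to the given ranges.
  (4.5, 7.5, 255°): beam 1 = 1.7321 ≠ 4.0415 ✗
  (3.5, 2.5, 195°): beam 1 = 0.5774 ≠ 4.0415 ✗
  (4.5, 6.5, 285°): beam 3 = 2.8868 ≠ 1.7321 ✗
  (5.5, 4.5, 210°): beam 1 = 4.6587 ≠ 4.0415 ✗
  …
  (4.5, 7.5, 105°): r_1=4.0415, r_2=3.6235, r_3=1.7321, r_4=1.5529, r_5=1.7321, r_6=3.6235, r_7=7.0000 — all match ✓
Unique over the lattice → pose = (4.5, 7.5, 105°).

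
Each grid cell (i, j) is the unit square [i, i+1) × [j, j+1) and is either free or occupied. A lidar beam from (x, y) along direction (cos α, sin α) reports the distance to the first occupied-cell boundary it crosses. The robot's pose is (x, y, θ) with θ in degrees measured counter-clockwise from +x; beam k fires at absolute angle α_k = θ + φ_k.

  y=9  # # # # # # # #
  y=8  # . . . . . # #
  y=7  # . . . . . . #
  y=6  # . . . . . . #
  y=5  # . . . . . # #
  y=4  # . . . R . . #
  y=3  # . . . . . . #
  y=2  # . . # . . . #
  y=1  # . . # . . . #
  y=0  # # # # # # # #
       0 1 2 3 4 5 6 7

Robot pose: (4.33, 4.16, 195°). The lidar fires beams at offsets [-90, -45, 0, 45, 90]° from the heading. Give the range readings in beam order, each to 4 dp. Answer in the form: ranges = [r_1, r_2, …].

beam 1: φ=-90°, α=105°
  cosα=-0.2588 sinα=0.9659 | (4,4) | tMaxX 1.2750 tMaxY 0.8696 | tΔX 3.8637 tΔY 1.0353
    t=0.8696 [y] (4,5)
    t=1.2750 [x] (3,5)
    t=1.9049 [y] (3,6)
    t=2.9402 [y] (3,7)
    t=3.9755 [y] (3,8)
    t=5.0107 [y] (3,9) — stop
  → r_1 = 5.0107
beam 2: φ=-45°, α=150°
  cosα=-0.8660 sinα=0.5000 | (4,4) | tMaxX 0.3811 tMaxY 1.6800 | tΔX 1.1547 tΔY 2.0000
    t=0.3811 [x] (3,4)
    t=1.5358 [x] (2,4)
    t=1.6800 [y] (2,5)
    t=2.6905 [x] (1,5)
    t=3.6800 [y] (1,6)
    t=3.8452 [x] (0,6) — stop
  → r_2 = 3.8452
beam 3: φ=0°, α=195°
  cosα=-0.9659 sinα=-0.2588 | (4,4) | tMaxX 0.3416 tMaxY 0.6182 | tΔX 1.0353 tΔY 3.8637
    t=0.3416 [x] (3,4)
    t=0.6182 [y] (3,3)
    t=1.3769 [x] (2,3)
    t=2.4122 [x] (1,3)
    t=3.4475 [x] (0,3) — stop
  → r_3 = 3.4475
beam 4: φ=45°, α=240°
  cosα=-0.5000 sinα=-0.8660 | (4,4) | tMaxX 0.6600 tMaxY 0.1848 | tΔX 2.0000 tΔY 1.1547
    t=0.1848 [y] (4,3)
    t=0.6600 [x] (3,3)
    t=1.3395 [y] (3,2) — stop
  → r_4 = 1.3395
beam 5: φ=90°, α=285°
  cosα=0.2588 sinα=-0.9659 | (4,4) | tMaxX 2.5887 tMaxY 0.1656 | tΔX 3.8637 tΔY 1.0353
    t=0.1656 [y] (4,3)
    t=1.2009 [y] (4,2)
    t=2.2362 [y] (4,1)
    t=2.5887 [x] (5,1)
    t=3.2715 [y] (5,0) — stop
  → r_5 = 3.2715

ranges = [5.0107, 3.8452, 3.4475, 1.3395, 3.2715]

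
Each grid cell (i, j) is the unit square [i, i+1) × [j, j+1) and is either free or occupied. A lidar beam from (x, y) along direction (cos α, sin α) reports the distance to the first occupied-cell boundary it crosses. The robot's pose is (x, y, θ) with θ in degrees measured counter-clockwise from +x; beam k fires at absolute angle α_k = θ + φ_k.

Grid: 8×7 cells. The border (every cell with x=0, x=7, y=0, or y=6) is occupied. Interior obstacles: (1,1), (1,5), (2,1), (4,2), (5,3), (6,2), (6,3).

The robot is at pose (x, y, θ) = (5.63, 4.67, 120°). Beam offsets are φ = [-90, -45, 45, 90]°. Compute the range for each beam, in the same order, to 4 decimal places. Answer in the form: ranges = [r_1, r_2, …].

ranges = [1.5819, 1.3769, 3.7581, 5.3400]

beam 1: φ=-90°, α=30°
  cosα=0.8660 sinα=0.5000 | (5,4) | tMaxX 0.4272 tMaxY 0.6600 | tΔX 1.1547 tΔY 2.0000
    t=0.4272 [x] (6,4)
    t=0.6600 [y] (6,5)
    t=1.5819 [x] (7,5) — stop
  → r_1 = 1.5819
beam 2: φ=-45°, α=75°
  cosα=0.2588 sinα=0.9659 | (5,4) | tMaxX 1.4296 tMaxY 0.3416 | tΔX 3.8637 tΔY 1.0353
    t=0.3416 [y] (5,5)
    t=1.3769 [y] (5,6) — stop
  → r_2 = 1.3769
beam 3: φ=45°, α=165°
  cosα=-0.9659 sinα=0.2588 | (5,4) | tMaxX 0.6522 tMaxY 1.2750 | tΔX 1.0353 tΔY 3.8637
    t=0.6522 [x] (4,4)
    t=1.2750 [y] (4,5)
    t=1.6875 [x] (3,5)
    t=2.7228 [x] (2,5)
    t=3.7581 [x] (1,5) — stop
  → r_3 = 3.7581
beam 4: φ=90°, α=210°
  cosα=-0.8660 sinα=-0.5000 | (5,4) | tMaxX 0.7275 tMaxY 1.3400 | tΔX 1.1547 tΔY 2.0000
    t=0.7275 [x] (4,4)
    t=1.3400 [y] (4,3)
    t=1.8822 [x] (3,3)
    t=3.0369 [x] (2,3)
    t=3.3400 [y] (2,2)
    t=4.1916 [x] (1,2)
    t=5.3400 [y] (1,1) — stop
  → r_4 = 5.3400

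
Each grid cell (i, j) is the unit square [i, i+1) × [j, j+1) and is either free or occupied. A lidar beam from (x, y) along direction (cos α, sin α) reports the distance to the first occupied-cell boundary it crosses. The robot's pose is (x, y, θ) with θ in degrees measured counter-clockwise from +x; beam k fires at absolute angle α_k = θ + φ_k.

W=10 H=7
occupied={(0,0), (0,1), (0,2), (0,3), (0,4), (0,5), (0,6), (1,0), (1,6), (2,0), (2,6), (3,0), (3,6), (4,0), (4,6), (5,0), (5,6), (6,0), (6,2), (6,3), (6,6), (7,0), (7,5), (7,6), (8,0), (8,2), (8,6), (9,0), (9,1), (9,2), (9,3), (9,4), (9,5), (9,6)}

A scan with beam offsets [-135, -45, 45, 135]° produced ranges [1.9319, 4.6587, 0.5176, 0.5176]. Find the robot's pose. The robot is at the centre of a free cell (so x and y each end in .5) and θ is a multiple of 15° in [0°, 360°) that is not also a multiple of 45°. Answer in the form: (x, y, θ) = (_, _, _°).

(x, y, θ) = (1.5, 1.5, 120°)

Candidates: 36 free-cell centres × 16 headings = 576 poses. Raycast each; keep the one whose scan matches to 4 dp.
  (8.5, 4.5, 75°): beam 1 = 1.0000 ≠ 1.9319 ✗
  (6.5, 5.5, 120°): beam 1 = 0.5176 ≠ 1.9319 ✗
  (5.5, 4.5, 60°): beam 2 = 1.9319 ≠ 4.6587 ✗
  (1.5, 4.5, 105°): beam 1 = 7.0000 ≠ 1.9319 ✗
  …
  (1.5, 1.5, 120°): r_1=1.9319, r_2=4.6587, r_3=0.5176, r_4=0.5176 — all match ✓
Only this pose fits every beam.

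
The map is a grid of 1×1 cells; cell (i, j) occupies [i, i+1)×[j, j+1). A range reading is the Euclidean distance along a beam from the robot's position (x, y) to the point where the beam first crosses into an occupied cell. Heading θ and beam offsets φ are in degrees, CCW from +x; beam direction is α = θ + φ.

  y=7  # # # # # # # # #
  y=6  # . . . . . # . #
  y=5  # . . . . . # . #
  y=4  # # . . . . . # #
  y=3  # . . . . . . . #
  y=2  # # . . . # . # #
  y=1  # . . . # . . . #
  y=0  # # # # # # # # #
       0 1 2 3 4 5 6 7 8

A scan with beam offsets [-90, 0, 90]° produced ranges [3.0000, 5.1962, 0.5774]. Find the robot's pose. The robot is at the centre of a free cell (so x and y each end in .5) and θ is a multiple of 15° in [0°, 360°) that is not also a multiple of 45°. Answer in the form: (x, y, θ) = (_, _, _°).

(x, y, θ) = (5.5, 5.5, 240°)

Enumerate (i+0.5, j+0.5, θ) over the 34 free cells and 16 admissible headings. For each, cast all 3 beams and compare to the given ranges.
  (1.5, 3.5, 240°): beam 1 = 0.5774 ≠ 3.0000 ✗
  (2.5, 6.5, 60°): beam 1 = 6.3509 ≠ 3.0000 ✗
  (1.5, 6.5, 300°): beam 1 = 0.5774 ≠ 3.0000 ✗
  (6.5, 1.5, 30°): beam 1 = 0.5774 ≠ 3.0000 ✗
  (4.5, 6.5, 300°): beam 2 = 5.0000 ≠ 5.1962 ✗
  …
  (5.5, 5.5, 240°): r_1=3.0000, r_2=5.1962, r_3=0.5774 — all match ✓
Unique over the lattice → pose = (5.5, 5.5, 240°).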